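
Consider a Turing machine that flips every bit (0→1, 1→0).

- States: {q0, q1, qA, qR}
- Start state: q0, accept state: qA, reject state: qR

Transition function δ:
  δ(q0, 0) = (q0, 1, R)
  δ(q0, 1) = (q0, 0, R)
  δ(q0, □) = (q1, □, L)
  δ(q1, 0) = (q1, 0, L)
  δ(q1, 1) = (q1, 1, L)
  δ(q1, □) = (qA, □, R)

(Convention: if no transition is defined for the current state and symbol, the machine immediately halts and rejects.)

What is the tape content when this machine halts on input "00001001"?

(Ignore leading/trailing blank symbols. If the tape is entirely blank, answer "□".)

Execution trace:
Initial: [q0]00001001
Step 1: δ(q0, 0) = (q0, 1, R) → 1[q0]0001001
Step 2: δ(q0, 0) = (q0, 1, R) → 11[q0]001001
Step 3: δ(q0, 0) = (q0, 1, R) → 111[q0]01001
Step 4: δ(q0, 0) = (q0, 1, R) → 1111[q0]1001
Step 5: δ(q0, 1) = (q0, 0, R) → 11110[q0]001
Step 6: δ(q0, 0) = (q0, 1, R) → 111101[q0]01
Step 7: δ(q0, 0) = (q0, 1, R) → 1111011[q0]1
Step 8: δ(q0, 1) = (q0, 0, R) → 11110110[q0]□
Step 9: δ(q0, □) = (q1, □, L) → 1111011[q1]0□
Step 10: δ(q1, 0) = (q1, 0, L) → 111101[q1]10□
Step 11: δ(q1, 1) = (q1, 1, L) → 11110[q1]110□
Step 12: δ(q1, 1) = (q1, 1, L) → 1111[q1]0110□
Step 13: δ(q1, 0) = (q1, 0, L) → 111[q1]10110□
Step 14: δ(q1, 1) = (q1, 1, L) → 11[q1]110110□
Step 15: δ(q1, 1) = (q1, 1, L) → 1[q1]1110110□
Step 16: δ(q1, 1) = (q1, 1, L) → [q1]11110110□
Step 17: δ(q1, 1) = (q1, 1, L) → [q1]□11110110□
Step 18: δ(q1, □) = (qA, □, R) → □[qA]11110110□

The machine reaches the accept state qA and halts.

Final tape (ignoring leading/trailing blanks): 11110110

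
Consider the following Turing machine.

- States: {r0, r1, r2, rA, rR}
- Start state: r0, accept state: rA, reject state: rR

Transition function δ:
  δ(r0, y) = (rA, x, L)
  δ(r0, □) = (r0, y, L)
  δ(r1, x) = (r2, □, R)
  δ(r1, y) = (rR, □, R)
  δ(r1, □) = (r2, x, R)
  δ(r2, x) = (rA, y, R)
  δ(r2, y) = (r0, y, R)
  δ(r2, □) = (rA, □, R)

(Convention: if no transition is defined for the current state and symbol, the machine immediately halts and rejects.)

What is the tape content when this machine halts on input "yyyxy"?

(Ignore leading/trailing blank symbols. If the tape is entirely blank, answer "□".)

Execution trace:
Initial: [r0]yyyxy
Step 1: δ(r0, y) = (rA, x, L) → [rA]□xyyxy

The machine reaches the accept state rA and halts.

Final tape (ignoring leading/trailing blanks): xyyxy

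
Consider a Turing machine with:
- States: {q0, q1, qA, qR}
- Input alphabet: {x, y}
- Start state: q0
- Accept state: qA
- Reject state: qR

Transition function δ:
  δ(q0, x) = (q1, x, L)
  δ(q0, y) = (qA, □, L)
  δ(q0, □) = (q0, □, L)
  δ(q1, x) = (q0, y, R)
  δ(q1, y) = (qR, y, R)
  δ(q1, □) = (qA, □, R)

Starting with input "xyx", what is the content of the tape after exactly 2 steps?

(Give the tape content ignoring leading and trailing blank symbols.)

Execution trace:
Initial: [q0]xyx
Step 1: δ(q0, x) = (q1, x, L) → [q1]□xyx
Step 2: δ(q1, □) = (qA, □, R) → □[qA]xyx

The machine reaches the accept state qA and halts.

After 2 steps, the tape (ignoring leading/trailing blanks) is: xyx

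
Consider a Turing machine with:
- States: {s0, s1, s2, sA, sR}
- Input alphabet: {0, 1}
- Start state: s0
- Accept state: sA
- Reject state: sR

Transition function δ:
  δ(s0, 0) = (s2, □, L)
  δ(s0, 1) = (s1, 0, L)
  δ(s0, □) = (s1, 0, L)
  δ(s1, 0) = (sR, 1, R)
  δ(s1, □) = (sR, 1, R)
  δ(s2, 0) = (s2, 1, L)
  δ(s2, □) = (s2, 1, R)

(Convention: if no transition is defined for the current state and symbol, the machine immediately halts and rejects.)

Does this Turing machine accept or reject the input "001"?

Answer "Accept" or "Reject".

Execution trace:
Initial: [s0]001
Step 1: δ(s0, 0) = (s2, □, L) → [s2]□□01
Step 2: δ(s2, □) = (s2, 1, R) → 1[s2]□01
Step 3: δ(s2, □) = (s2, 1, R) → 11[s2]01
Step 4: δ(s2, 0) = (s2, 1, L) → 1[s2]111

No transition is defined for δ(s2, 1). By convention the machine halts and rejects.

Answer: Reject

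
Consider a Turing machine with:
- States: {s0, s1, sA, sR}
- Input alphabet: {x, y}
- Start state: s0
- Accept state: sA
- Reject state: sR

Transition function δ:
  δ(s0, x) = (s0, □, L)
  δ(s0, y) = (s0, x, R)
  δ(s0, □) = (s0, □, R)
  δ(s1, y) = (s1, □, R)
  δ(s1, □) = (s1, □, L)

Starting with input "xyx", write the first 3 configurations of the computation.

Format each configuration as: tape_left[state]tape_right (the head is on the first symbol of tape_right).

Transitions applied:
Step 1: δ(s0, x) = (s0, □, L)
Step 2: δ(s0, □) = (s0, □, R)

The first 3 configurations are:
[s0]xyx ⊢ [s0]□□yx ⊢ □[s0]□yx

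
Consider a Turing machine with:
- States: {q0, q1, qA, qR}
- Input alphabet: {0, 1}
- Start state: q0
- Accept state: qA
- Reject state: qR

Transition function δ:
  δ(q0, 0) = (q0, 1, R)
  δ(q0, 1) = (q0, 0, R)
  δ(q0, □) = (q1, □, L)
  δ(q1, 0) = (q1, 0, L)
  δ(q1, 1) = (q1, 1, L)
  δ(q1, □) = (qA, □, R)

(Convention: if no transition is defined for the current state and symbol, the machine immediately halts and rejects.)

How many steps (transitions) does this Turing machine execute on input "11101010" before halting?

Execution trace:
Initial: [q0]11101010
Step 1: δ(q0, 1) = (q0, 0, R) → 0[q0]1101010
Step 2: δ(q0, 1) = (q0, 0, R) → 00[q0]101010
Step 3: δ(q0, 1) = (q0, 0, R) → 000[q0]01010
Step 4: δ(q0, 0) = (q0, 1, R) → 0001[q0]1010
Step 5: δ(q0, 1) = (q0, 0, R) → 00010[q0]010
Step 6: δ(q0, 0) = (q0, 1, R) → 000101[q0]10
Step 7: δ(q0, 1) = (q0, 0, R) → 0001010[q0]0
Step 8: δ(q0, 0) = (q0, 1, R) → 00010101[q0]□
Step 9: δ(q0, □) = (q1, □, L) → 0001010[q1]1□
Step 10: δ(q1, 1) = (q1, 1, L) → 000101[q1]01□
Step 11: δ(q1, 0) = (q1, 0, L) → 00010[q1]101□
Step 12: δ(q1, 1) = (q1, 1, L) → 0001[q1]0101□
Step 13: δ(q1, 0) = (q1, 0, L) → 000[q1]10101□
Step 14: δ(q1, 1) = (q1, 1, L) → 00[q1]010101□
Step 15: δ(q1, 0) = (q1, 0, L) → 0[q1]0010101□
Step 16: δ(q1, 0) = (q1, 0, L) → [q1]00010101□
Step 17: δ(q1, 0) = (q1, 0, L) → [q1]□00010101□
Step 18: δ(q1, □) = (qA, □, R) → □[qA]00010101□

The machine reaches the accept state qA and halts.

The machine executed 18 steps before halting.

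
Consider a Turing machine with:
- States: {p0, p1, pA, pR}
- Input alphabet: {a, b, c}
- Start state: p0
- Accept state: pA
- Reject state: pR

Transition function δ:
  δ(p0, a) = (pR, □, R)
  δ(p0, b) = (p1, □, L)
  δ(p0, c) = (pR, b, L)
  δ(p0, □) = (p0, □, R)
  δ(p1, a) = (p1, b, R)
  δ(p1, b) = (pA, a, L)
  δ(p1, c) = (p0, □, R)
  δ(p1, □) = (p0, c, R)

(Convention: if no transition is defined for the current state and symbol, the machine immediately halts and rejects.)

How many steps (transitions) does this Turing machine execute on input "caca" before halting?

Execution trace:
Initial: [p0]caca
Step 1: δ(p0, c) = (pR, b, L) → [pR]□baca

The machine reaches the reject state pR and halts.

The machine executed 1 step before halting.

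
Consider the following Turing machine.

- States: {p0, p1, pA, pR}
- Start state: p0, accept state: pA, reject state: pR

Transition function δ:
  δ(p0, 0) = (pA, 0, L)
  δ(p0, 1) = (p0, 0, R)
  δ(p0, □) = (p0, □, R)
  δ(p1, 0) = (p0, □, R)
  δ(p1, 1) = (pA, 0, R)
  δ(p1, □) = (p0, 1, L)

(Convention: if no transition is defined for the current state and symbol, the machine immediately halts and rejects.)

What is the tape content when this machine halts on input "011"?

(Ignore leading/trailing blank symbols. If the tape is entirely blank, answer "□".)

Execution trace:
Initial: [p0]011
Step 1: δ(p0, 0) = (pA, 0, L) → [pA]□011

The machine reaches the accept state pA and halts.

Final tape (ignoring leading/trailing blanks): 011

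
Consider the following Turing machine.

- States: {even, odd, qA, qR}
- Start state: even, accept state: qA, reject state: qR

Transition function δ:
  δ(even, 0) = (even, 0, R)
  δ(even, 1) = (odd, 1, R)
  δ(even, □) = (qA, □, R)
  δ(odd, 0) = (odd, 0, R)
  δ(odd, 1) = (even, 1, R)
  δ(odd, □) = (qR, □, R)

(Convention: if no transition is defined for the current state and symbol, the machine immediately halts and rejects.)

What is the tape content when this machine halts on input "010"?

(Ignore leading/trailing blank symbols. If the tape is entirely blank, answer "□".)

Execution trace:
Initial: [even]010
Step 1: δ(even, 0) = (even, 0, R) → 0[even]10
Step 2: δ(even, 1) = (odd, 1, R) → 01[odd]0
Step 3: δ(odd, 0) = (odd, 0, R) → 010[odd]□
Step 4: δ(odd, □) = (qR, □, R) → 010□[qR]□

The machine reaches the reject state qR and halts.

Final tape (ignoring leading/trailing blanks): 010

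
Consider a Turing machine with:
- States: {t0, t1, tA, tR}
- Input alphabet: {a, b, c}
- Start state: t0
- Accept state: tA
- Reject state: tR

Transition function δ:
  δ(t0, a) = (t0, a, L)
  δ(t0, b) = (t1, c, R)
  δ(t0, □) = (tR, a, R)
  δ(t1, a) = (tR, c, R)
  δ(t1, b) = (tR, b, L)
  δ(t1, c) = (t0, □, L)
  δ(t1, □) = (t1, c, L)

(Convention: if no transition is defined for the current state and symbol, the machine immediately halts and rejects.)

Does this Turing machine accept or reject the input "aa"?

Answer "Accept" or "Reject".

Execution trace:
Initial: [t0]aa
Step 1: δ(t0, a) = (t0, a, L) → [t0]□aa
Step 2: δ(t0, □) = (tR, a, R) → a[tR]aa

The machine reaches the reject state tR and halts.

Answer: Reject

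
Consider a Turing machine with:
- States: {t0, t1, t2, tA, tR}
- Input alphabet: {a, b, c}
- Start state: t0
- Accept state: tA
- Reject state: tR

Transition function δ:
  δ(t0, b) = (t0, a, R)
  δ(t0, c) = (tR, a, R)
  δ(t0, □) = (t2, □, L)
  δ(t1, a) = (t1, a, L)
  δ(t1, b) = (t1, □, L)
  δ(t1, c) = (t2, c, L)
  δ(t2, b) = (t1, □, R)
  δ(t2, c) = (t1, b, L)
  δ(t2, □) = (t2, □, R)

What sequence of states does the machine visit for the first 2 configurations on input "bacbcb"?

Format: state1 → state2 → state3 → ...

Execution trace:
Initial: [t0]bacbcb
Step 1: δ(t0, b) = (t0, a, R) → a[t0]acbcb

No transition is defined for δ(t0, a). By convention the machine halts and rejects.

State sequence: t0 → t0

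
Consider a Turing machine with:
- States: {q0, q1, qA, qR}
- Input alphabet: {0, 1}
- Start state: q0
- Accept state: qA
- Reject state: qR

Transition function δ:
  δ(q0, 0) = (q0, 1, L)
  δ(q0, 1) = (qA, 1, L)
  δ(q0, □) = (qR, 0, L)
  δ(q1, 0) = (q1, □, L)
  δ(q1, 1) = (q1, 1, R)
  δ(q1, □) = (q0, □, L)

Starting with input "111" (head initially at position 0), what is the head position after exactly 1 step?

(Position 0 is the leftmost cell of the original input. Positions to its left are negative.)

Execution trace (head position shown):
Step 0: [q0]111  (head at position 0)
Step 1: move left → [qA]□111  (head at position -1)

After 1 step, the head is at position -1.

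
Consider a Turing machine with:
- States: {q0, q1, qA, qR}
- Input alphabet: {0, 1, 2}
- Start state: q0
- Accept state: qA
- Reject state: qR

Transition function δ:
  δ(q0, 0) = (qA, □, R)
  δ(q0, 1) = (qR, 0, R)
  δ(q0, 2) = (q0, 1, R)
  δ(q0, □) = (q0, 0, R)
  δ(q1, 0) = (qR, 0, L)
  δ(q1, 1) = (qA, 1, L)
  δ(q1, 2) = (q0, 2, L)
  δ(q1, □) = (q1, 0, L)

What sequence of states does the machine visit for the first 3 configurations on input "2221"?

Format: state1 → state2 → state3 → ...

Execution trace:
Initial: [q0]2221
Step 1: δ(q0, 2) = (q0, 1, R) → 1[q0]221
Step 2: δ(q0, 2) = (q0, 1, R) → 11[q0]21

State sequence: q0 → q0 → q0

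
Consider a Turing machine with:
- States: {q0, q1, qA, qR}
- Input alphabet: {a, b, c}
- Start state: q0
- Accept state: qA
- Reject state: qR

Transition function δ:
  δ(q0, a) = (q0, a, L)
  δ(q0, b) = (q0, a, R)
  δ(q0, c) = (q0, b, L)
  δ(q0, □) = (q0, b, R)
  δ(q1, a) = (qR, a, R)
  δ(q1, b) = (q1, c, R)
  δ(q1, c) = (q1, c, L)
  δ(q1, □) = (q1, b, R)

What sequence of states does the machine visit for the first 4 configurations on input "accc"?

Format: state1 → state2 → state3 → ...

Execution trace:
Initial: [q0]accc
Step 1: δ(q0, a) = (q0, a, L) → [q0]□accc
Step 2: δ(q0, □) = (q0, b, R) → b[q0]accc
Step 3: δ(q0, a) = (q0, a, L) → [q0]baccc

State sequence: q0 → q0 → q0 → q0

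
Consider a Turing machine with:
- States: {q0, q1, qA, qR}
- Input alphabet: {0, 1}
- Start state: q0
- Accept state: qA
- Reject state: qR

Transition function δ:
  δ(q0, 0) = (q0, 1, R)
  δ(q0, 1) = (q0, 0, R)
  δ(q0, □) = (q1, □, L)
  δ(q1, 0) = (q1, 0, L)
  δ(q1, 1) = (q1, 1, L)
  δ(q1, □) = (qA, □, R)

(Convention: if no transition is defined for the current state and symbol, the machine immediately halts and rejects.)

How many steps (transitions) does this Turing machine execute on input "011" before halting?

Execution trace:
Initial: [q0]011
Step 1: δ(q0, 0) = (q0, 1, R) → 1[q0]11
Step 2: δ(q0, 1) = (q0, 0, R) → 10[q0]1
Step 3: δ(q0, 1) = (q0, 0, R) → 100[q0]□
Step 4: δ(q0, □) = (q1, □, L) → 10[q1]0□
Step 5: δ(q1, 0) = (q1, 0, L) → 1[q1]00□
Step 6: δ(q1, 0) = (q1, 0, L) → [q1]100□
Step 7: δ(q1, 1) = (q1, 1, L) → [q1]□100□
Step 8: δ(q1, □) = (qA, □, R) → □[qA]100□

The machine reaches the accept state qA and halts.

The machine executed 8 steps before halting.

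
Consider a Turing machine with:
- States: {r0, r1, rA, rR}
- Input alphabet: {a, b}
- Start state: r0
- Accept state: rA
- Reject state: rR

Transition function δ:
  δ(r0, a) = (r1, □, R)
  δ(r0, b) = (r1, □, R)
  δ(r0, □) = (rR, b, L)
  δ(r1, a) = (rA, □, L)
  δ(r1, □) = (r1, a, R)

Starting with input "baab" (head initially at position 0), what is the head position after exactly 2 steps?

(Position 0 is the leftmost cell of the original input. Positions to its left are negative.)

Execution trace (head position shown):
Step 0: [r0]baab  (head at position 0)
Step 1: move right → □[r1]aab  (head at position 1)
Step 2: move left → [rA]□□ab  (head at position 0)

After 2 steps, the head is at position 0.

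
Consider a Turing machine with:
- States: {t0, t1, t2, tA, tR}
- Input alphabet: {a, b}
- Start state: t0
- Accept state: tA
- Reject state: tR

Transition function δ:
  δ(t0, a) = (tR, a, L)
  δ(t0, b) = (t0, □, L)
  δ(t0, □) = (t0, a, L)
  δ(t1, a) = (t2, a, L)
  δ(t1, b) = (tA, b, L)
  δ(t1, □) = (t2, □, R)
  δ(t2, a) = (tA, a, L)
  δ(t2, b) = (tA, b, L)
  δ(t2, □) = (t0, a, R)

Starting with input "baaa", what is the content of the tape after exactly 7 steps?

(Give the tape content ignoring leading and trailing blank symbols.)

Execution trace:
Initial: [t0]baaa
Step 1: δ(t0, b) = (t0, □, L) → [t0]□□aaa
Step 2: δ(t0, □) = (t0, a, L) → [t0]□a□aaa
Step 3: δ(t0, □) = (t0, a, L) → [t0]□aa□aaa
Step 4: δ(t0, □) = (t0, a, L) → [t0]□aaa□aaa
Step 5: δ(t0, □) = (t0, a, L) → [t0]□aaaa□aaa
Step 6: δ(t0, □) = (t0, a, L) → [t0]□aaaaa□aaa
Step 7: δ(t0, □) = (t0, a, L) → [t0]□aaaaaa□aaa

After 7 steps, the tape (ignoring leading/trailing blanks) is: aaaaaa□aaa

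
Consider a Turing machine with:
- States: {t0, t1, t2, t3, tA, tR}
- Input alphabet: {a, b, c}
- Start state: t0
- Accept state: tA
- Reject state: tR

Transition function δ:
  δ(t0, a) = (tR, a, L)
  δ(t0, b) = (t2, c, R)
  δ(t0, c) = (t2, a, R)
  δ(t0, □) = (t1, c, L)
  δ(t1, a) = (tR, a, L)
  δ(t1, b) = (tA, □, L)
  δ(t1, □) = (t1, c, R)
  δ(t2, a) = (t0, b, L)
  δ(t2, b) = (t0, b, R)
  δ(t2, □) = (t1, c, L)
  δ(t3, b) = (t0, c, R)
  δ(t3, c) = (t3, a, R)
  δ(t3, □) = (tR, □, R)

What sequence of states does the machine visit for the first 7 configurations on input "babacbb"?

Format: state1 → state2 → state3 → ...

Execution trace:
Initial: [t0]babacbb
Step 1: δ(t0, b) = (t2, c, R) → c[t2]abacbb
Step 2: δ(t2, a) = (t0, b, L) → [t0]cbbacbb
Step 3: δ(t0, c) = (t2, a, R) → a[t2]bbacbb
Step 4: δ(t2, b) = (t0, b, R) → ab[t0]bacbb
Step 5: δ(t0, b) = (t2, c, R) → abc[t2]acbb
Step 6: δ(t2, a) = (t0, b, L) → ab[t0]cbcbb

State sequence: t0 → t2 → t0 → t2 → t0 → t2 → t0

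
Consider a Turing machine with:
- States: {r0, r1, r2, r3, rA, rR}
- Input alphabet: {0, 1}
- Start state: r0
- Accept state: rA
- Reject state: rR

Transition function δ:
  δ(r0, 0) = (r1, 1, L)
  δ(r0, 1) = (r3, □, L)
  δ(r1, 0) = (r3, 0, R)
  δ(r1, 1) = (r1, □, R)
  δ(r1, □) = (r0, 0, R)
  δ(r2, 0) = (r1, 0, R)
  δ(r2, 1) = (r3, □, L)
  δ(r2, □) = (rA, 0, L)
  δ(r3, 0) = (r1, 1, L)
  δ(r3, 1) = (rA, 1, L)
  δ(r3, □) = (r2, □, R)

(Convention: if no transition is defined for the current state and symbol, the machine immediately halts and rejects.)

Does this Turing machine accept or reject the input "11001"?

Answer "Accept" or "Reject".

Execution trace:
Initial: [r0]11001
Step 1: δ(r0, 1) = (r3, □, L) → [r3]□□1001
Step 2: δ(r3, □) = (r2, □, R) → □[r2]□1001
Step 3: δ(r2, □) = (rA, 0, L) → [rA]□01001

The machine reaches the accept state rA and halts.

Answer: Accept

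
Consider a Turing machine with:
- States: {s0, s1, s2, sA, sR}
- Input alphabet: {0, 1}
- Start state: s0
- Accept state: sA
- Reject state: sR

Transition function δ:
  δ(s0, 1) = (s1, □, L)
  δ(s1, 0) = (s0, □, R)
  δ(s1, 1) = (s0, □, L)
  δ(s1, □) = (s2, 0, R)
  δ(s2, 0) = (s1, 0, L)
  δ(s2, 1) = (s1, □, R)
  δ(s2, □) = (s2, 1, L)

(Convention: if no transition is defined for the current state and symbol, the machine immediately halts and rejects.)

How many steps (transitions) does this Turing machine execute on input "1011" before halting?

Execution trace:
Initial: [s0]1011
Step 1: δ(s0, 1) = (s1, □, L) → [s1]□□011
Step 2: δ(s1, □) = (s2, 0, R) → 0[s2]□011
Step 3: δ(s2, □) = (s2, 1, L) → [s2]01011
Step 4: δ(s2, 0) = (s1, 0, L) → [s1]□01011
Step 5: δ(s1, □) = (s2, 0, R) → 0[s2]01011
Step 6: δ(s2, 0) = (s1, 0, L) → [s1]001011
Step 7: δ(s1, 0) = (s0, □, R) → □[s0]01011

No transition is defined for δ(s0, 0). By convention the machine halts and rejects.

The machine executed 7 steps before halting.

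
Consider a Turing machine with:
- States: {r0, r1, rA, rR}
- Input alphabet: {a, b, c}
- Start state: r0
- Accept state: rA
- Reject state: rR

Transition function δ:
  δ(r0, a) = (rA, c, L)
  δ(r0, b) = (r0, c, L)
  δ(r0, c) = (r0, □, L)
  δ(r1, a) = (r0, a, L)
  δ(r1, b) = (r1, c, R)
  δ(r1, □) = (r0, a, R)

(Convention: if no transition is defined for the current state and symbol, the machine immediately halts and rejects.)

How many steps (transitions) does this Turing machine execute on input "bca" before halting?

Execution trace:
Initial: [r0]bca
Step 1: δ(r0, b) = (r0, c, L) → [r0]□cca

No transition is defined for δ(r0, □). By convention the machine halts and rejects.

The machine executed 1 step before halting.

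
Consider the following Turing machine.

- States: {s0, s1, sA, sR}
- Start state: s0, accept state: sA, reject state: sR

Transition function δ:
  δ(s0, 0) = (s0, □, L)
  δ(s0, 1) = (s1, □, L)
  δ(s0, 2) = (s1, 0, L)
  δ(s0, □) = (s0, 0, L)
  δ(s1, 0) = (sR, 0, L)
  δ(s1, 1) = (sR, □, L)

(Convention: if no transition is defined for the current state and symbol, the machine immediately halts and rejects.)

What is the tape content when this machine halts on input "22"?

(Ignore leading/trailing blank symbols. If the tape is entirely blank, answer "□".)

Execution trace:
Initial: [s0]22
Step 1: δ(s0, 2) = (s1, 0, L) → [s1]□02

No transition is defined for δ(s1, □). By convention the machine halts and rejects.

Final tape (ignoring leading/trailing blanks): 02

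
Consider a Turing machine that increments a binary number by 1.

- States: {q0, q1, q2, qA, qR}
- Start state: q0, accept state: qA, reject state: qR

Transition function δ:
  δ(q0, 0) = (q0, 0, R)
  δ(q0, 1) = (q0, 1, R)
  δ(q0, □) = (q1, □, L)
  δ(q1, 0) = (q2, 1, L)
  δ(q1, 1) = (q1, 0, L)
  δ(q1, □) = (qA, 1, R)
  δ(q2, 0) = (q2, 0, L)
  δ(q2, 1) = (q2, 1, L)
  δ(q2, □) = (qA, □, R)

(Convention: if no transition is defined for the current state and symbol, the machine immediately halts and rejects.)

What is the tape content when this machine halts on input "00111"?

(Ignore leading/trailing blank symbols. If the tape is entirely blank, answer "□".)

Execution trace:
Initial: [q0]00111
Step 1: δ(q0, 0) = (q0, 0, R) → 0[q0]0111
Step 2: δ(q0, 0) = (q0, 0, R) → 00[q0]111
Step 3: δ(q0, 1) = (q0, 1, R) → 001[q0]11
Step 4: δ(q0, 1) = (q0, 1, R) → 0011[q0]1
Step 5: δ(q0, 1) = (q0, 1, R) → 00111[q0]□
Step 6: δ(q0, □) = (q1, □, L) → 0011[q1]1□
Step 7: δ(q1, 1) = (q1, 0, L) → 001[q1]10□
Step 8: δ(q1, 1) = (q1, 0, L) → 00[q1]100□
Step 9: δ(q1, 1) = (q1, 0, L) → 0[q1]0000□
Step 10: δ(q1, 0) = (q2, 1, L) → [q2]01000□
Step 11: δ(q2, 0) = (q2, 0, L) → [q2]□01000□
Step 12: δ(q2, □) = (qA, □, R) → □[qA]01000□

The machine reaches the accept state qA and halts.

Final tape (ignoring leading/trailing blanks): 01000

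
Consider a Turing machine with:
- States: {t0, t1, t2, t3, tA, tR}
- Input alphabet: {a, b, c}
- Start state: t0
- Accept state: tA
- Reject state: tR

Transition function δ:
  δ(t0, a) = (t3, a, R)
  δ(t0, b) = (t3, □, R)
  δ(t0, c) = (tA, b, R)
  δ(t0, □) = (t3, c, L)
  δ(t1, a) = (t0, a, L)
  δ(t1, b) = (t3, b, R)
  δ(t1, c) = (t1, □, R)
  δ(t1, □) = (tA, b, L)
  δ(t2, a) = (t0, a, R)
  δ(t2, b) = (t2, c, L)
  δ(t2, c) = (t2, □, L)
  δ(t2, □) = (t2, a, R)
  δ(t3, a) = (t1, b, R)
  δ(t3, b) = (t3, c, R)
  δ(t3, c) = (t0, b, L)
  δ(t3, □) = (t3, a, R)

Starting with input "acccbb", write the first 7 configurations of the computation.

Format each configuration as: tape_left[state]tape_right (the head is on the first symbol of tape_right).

Transitions applied:
Step 1: δ(t0, a) = (t3, a, R)
Step 2: δ(t3, c) = (t0, b, L)
Step 3: δ(t0, a) = (t3, a, R)
Step 4: δ(t3, b) = (t3, c, R)
Step 5: δ(t3, c) = (t0, b, L)
Step 6: δ(t0, c) = (tA, b, R)

The first 7 configurations are:
[t0]acccbb ⊢ a[t3]cccbb ⊢ [t0]abccbb ⊢ a[t3]bccbb ⊢ ac[t3]ccbb ⊢ a[t0]cbcbb ⊢ ab[tA]bcbb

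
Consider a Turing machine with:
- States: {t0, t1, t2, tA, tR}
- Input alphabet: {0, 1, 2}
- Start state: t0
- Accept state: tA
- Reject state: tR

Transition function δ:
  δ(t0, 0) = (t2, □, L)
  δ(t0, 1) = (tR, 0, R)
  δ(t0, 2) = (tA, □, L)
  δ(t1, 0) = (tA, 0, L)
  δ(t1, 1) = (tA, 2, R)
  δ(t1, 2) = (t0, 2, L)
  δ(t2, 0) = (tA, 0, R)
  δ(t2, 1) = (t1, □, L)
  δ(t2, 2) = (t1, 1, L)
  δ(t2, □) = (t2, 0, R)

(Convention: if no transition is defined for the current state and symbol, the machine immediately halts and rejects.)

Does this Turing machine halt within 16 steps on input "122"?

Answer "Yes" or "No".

Execution trace:
Initial: [t0]122
Step 1: δ(t0, 1) = (tR, 0, R) → 0[tR]22

The machine reaches the reject state tR and halts.
The machine halted after 1 step (within the 16-step bound).

Answer: Yes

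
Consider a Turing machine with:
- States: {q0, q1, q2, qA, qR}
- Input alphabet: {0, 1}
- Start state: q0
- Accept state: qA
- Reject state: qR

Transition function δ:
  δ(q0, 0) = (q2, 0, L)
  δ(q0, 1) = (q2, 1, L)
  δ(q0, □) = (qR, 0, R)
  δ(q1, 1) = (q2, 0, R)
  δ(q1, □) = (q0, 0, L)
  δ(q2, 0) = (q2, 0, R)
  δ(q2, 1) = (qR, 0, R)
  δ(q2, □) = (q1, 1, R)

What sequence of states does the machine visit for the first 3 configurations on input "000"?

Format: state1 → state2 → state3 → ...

Execution trace:
Initial: [q0]000
Step 1: δ(q0, 0) = (q2, 0, L) → [q2]□000
Step 2: δ(q2, □) = (q1, 1, R) → 1[q1]000

No transition is defined for δ(q1, 0). By convention the machine halts and rejects.

State sequence: q0 → q2 → q1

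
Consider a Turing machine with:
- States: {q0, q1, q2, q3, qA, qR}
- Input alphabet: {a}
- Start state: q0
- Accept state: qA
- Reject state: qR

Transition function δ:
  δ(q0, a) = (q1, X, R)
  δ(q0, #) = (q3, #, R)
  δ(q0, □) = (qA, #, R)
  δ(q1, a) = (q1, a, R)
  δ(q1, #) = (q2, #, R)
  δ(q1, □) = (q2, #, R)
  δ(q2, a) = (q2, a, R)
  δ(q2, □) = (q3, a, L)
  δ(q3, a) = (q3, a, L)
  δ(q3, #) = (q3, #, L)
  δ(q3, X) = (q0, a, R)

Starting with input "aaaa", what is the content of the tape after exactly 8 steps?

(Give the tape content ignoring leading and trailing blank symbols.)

Execution trace:
Initial: [q0]aaaa
Step 1: δ(q0, a) = (q1, X, R) → X[q1]aaa
Step 2: δ(q1, a) = (q1, a, R) → Xa[q1]aa
Step 3: δ(q1, a) = (q1, a, R) → Xaa[q1]a
Step 4: δ(q1, a) = (q1, a, R) → Xaaa[q1]□
Step 5: δ(q1, □) = (q2, #, R) → Xaaa#[q2]□
Step 6: δ(q2, □) = (q3, a, L) → Xaaa[q3]#a
Step 7: δ(q3, #) = (q3, #, L) → Xaa[q3]a#a
Step 8: δ(q3, a) = (q3, a, L) → Xa[q3]aa#a

After 8 steps, the tape (ignoring leading/trailing blanks) is: Xaaa#a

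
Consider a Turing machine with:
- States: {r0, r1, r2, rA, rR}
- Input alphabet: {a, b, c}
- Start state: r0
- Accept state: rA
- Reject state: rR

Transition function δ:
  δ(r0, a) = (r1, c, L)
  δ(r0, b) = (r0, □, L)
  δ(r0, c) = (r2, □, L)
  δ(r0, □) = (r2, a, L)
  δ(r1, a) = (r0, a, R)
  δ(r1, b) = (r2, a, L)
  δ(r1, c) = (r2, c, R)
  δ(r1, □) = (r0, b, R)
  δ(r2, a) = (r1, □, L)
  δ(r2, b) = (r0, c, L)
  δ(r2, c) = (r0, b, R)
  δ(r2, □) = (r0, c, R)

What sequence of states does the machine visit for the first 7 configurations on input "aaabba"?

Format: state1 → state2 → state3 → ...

Execution trace:
Initial: [r0]aaabba
Step 1: δ(r0, a) = (r1, c, L) → [r1]□caabba
Step 2: δ(r1, □) = (r0, b, R) → b[r0]caabba
Step 3: δ(r0, c) = (r2, □, L) → [r2]b□aabba
Step 4: δ(r2, b) = (r0, c, L) → [r0]□c□aabba
Step 5: δ(r0, □) = (r2, a, L) → [r2]□ac□aabba
Step 6: δ(r2, □) = (r0, c, R) → c[r0]ac□aabba

State sequence: r0 → r1 → r0 → r2 → r0 → r2 → r0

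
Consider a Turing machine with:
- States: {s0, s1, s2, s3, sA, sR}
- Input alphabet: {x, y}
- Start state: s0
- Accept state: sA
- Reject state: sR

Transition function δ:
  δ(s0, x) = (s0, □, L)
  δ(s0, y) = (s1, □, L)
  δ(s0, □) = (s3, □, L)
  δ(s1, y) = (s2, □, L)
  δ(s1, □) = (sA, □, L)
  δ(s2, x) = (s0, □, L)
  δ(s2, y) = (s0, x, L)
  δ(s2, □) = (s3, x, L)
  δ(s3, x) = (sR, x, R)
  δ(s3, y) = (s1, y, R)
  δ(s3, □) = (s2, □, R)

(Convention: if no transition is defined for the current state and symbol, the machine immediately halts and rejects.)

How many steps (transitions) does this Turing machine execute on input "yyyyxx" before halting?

Execution trace:
Initial: [s0]yyyyxx
Step 1: δ(s0, y) = (s1, □, L) → [s1]□□yyyxx
Step 2: δ(s1, □) = (sA, □, L) → [sA]□□□yyyxx

The machine reaches the accept state sA and halts.

The machine executed 2 steps before halting.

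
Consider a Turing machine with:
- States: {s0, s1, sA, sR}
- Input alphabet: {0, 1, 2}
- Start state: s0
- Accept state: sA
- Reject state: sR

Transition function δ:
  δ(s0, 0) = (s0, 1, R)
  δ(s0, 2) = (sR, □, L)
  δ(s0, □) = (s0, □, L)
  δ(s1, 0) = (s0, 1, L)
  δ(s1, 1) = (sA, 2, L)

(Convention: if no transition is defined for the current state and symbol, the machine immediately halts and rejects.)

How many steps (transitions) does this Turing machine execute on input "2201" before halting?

Execution trace:
Initial: [s0]2201
Step 1: δ(s0, 2) = (sR, □, L) → [sR]□□201

The machine reaches the reject state sR and halts.

The machine executed 1 step before halting.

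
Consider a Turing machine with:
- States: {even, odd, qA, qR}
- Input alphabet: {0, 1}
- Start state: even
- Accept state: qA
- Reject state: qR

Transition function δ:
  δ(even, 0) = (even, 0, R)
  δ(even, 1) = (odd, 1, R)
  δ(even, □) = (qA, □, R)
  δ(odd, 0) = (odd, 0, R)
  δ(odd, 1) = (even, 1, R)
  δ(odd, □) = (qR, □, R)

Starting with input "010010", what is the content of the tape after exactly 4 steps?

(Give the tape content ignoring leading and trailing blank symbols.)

Execution trace:
Initial: [even]010010
Step 1: δ(even, 0) = (even, 0, R) → 0[even]10010
Step 2: δ(even, 1) = (odd, 1, R) → 01[odd]0010
Step 3: δ(odd, 0) = (odd, 0, R) → 010[odd]010
Step 4: δ(odd, 0) = (odd, 0, R) → 0100[odd]10

After 4 steps, the tape (ignoring leading/trailing blanks) is: 010010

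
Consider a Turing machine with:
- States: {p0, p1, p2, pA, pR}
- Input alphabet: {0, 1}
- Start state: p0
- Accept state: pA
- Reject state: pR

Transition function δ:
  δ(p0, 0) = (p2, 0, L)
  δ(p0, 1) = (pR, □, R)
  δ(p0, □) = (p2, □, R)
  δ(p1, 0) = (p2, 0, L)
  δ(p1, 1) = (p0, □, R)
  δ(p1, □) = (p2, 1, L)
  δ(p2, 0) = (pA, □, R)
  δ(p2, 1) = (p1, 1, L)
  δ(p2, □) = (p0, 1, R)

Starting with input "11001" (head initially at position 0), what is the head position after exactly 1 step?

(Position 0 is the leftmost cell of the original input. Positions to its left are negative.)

Execution trace (head position shown):
Step 0: [p0]11001  (head at position 0)
Step 1: move right → □[pR]1001  (head at position 1)

After 1 step, the head is at position 1.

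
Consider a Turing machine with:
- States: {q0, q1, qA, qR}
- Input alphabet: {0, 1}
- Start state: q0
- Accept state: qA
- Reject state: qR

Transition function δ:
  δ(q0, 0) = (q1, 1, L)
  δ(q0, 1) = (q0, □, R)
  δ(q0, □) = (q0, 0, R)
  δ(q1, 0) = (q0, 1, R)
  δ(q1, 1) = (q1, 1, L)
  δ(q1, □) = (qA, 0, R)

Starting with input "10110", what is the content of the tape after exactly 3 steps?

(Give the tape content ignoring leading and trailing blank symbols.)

Execution trace:
Initial: [q0]10110
Step 1: δ(q0, 1) = (q0, □, R) → □[q0]0110
Step 2: δ(q0, 0) = (q1, 1, L) → [q1]□1110
Step 3: δ(q1, □) = (qA, 0, R) → 0[qA]1110

The machine reaches the accept state qA and halts.

After 3 steps, the tape (ignoring leading/trailing blanks) is: 01110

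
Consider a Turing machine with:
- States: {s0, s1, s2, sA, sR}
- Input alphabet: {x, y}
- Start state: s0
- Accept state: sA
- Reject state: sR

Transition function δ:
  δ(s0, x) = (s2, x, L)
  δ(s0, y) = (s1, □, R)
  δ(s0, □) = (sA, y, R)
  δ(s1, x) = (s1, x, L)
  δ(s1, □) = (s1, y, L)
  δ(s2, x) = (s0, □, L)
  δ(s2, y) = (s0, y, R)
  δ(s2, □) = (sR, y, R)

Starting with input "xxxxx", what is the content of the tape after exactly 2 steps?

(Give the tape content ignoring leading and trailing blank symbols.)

Execution trace:
Initial: [s0]xxxxx
Step 1: δ(s0, x) = (s2, x, L) → [s2]□xxxxx
Step 2: δ(s2, □) = (sR, y, R) → y[sR]xxxxx

The machine reaches the reject state sR and halts.

After 2 steps, the tape (ignoring leading/trailing blanks) is: yxxxxx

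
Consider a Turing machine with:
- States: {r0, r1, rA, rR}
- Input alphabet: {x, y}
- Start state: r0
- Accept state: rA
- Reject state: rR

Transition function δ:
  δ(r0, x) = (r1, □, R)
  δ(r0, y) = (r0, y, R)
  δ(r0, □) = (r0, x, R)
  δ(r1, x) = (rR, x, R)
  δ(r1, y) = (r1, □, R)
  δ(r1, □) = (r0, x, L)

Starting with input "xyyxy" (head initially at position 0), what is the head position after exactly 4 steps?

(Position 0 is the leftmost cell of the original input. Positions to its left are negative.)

Execution trace (head position shown):
Step 0: [r0]xyyxy  (head at position 0)
Step 1: move right → □[r1]yyxy  (head at position 1)
Step 2: move right → □□[r1]yxy  (head at position 2)
Step 3: move right → □□□[r1]xy  (head at position 3)
Step 4: move right → □□□x[rR]y  (head at position 4)

After 4 steps, the head is at position 4.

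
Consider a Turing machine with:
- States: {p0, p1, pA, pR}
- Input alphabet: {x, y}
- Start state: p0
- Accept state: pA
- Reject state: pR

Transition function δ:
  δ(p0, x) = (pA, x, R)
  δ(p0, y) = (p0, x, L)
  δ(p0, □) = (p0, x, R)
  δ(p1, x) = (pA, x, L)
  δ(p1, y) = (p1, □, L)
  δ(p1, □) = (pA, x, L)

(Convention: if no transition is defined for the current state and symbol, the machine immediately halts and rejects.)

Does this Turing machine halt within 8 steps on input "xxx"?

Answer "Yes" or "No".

Execution trace:
Initial: [p0]xxx
Step 1: δ(p0, x) = (pA, x, R) → x[pA]xx

The machine reaches the accept state pA and halts.
The machine halted after 1 step (within the 8-step bound).

Answer: Yes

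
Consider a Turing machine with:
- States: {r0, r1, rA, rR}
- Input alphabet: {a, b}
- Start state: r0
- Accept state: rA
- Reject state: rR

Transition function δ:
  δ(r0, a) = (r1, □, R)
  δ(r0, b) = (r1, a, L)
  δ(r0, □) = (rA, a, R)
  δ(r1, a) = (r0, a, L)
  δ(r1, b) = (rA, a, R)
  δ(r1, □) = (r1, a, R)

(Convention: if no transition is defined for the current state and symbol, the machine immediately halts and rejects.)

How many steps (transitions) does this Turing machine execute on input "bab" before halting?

Execution trace:
Initial: [r0]bab
Step 1: δ(r0, b) = (r1, a, L) → [r1]□aab
Step 2: δ(r1, □) = (r1, a, R) → a[r1]aab
Step 3: δ(r1, a) = (r0, a, L) → [r0]aaab
Step 4: δ(r0, a) = (r1, □, R) → □[r1]aab
Step 5: δ(r1, a) = (r0, a, L) → [r0]□aab
Step 6: δ(r0, □) = (rA, a, R) → a[rA]aab

The machine reaches the accept state rA and halts.

The machine executed 6 steps before halting.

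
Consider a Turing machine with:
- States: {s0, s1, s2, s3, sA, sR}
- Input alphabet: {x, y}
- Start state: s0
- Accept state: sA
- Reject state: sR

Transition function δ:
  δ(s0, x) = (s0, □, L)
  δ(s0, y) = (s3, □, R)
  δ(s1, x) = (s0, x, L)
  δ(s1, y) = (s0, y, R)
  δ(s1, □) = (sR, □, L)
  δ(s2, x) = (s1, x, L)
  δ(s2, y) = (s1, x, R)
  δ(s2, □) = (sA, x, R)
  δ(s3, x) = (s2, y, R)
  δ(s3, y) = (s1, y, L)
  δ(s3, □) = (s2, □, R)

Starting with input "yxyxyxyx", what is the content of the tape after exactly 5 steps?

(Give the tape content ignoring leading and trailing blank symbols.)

Execution trace:
Initial: [s0]yxyxyxyx
Step 1: δ(s0, y) = (s3, □, R) → □[s3]xyxyxyx
Step 2: δ(s3, x) = (s2, y, R) → □y[s2]yxyxyx
Step 3: δ(s2, y) = (s1, x, R) → □yx[s1]xyxyx
Step 4: δ(s1, x) = (s0, x, L) → □y[s0]xxyxyx
Step 5: δ(s0, x) = (s0, □, L) → □[s0]y□xyxyx

After 5 steps, the tape (ignoring leading/trailing blanks) is: y□xyxyx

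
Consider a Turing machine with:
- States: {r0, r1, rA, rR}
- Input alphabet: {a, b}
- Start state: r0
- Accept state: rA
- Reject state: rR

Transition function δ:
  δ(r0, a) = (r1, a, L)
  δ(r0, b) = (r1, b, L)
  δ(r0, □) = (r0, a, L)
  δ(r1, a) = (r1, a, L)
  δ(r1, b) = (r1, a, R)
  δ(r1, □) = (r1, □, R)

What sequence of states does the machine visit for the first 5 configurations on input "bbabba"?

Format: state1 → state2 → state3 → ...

Execution trace:
Initial: [r0]bbabba
Step 1: δ(r0, b) = (r1, b, L) → [r1]□bbabba
Step 2: δ(r1, □) = (r1, □, R) → □[r1]bbabba
Step 3: δ(r1, b) = (r1, a, R) → □a[r1]babba
Step 4: δ(r1, b) = (r1, a, R) → □aa[r1]abba

State sequence: r0 → r1 → r1 → r1 → r1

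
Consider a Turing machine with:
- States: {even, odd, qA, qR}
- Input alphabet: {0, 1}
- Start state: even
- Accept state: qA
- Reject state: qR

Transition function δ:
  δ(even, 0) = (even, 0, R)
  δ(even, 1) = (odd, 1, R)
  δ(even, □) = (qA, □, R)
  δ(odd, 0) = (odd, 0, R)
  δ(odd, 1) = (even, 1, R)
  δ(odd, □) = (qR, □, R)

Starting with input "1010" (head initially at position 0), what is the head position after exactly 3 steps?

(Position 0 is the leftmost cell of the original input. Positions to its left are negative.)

Execution trace (head position shown):
Step 0: [even]1010  (head at position 0)
Step 1: move right → 1[odd]010  (head at position 1)
Step 2: move right → 10[odd]10  (head at position 2)
Step 3: move right → 101[even]0  (head at position 3)

After 3 steps, the head is at position 3.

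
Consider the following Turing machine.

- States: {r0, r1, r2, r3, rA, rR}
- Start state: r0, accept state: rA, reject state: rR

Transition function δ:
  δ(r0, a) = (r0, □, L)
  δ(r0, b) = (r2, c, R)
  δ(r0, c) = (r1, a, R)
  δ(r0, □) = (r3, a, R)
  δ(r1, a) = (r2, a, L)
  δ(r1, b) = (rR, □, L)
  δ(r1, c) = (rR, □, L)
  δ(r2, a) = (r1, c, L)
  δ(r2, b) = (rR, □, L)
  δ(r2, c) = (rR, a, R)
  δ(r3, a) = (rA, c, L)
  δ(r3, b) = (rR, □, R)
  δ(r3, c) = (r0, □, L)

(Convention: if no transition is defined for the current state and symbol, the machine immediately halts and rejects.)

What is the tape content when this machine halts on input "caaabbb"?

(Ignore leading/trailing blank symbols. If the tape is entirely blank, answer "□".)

Execution trace:
Initial: [r0]caaabbb
Step 1: δ(r0, c) = (r1, a, R) → a[r1]aaabbb
Step 2: δ(r1, a) = (r2, a, L) → [r2]aaaabbb
Step 3: δ(r2, a) = (r1, c, L) → [r1]□caaabbb

No transition is defined for δ(r1, □). By convention the machine halts and rejects.

Final tape (ignoring leading/trailing blanks): caaabbb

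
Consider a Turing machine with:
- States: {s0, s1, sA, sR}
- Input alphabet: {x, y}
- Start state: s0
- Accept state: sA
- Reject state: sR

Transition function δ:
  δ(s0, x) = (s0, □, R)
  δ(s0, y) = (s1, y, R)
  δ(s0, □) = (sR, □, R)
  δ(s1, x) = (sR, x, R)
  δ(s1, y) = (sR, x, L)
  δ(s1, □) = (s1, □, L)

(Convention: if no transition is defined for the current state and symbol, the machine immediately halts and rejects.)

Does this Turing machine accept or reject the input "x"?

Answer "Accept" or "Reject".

Execution trace:
Initial: [s0]x
Step 1: δ(s0, x) = (s0, □, R) → □[s0]□
Step 2: δ(s0, □) = (sR, □, R) → □□[sR]□

The machine reaches the reject state sR and halts.

Answer: Reject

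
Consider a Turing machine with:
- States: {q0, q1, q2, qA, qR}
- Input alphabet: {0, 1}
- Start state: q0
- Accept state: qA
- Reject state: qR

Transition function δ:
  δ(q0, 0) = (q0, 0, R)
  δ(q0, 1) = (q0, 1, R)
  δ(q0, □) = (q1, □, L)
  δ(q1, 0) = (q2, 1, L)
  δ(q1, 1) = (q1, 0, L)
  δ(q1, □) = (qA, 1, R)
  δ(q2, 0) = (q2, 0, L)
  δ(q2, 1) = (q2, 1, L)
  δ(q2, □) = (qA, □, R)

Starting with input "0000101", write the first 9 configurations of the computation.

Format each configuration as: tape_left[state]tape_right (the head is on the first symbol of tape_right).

Transitions applied:
Step 1: δ(q0, 0) = (q0, 0, R)
Step 2: δ(q0, 0) = (q0, 0, R)
Step 3: δ(q0, 0) = (q0, 0, R)
Step 4: δ(q0, 0) = (q0, 0, R)
Step 5: δ(q0, 1) = (q0, 1, R)
Step 6: δ(q0, 0) = (q0, 0, R)
Step 7: δ(q0, 1) = (q0, 1, R)
Step 8: δ(q0, □) = (q1, □, L)

The first 9 configurations are:
[q0]0000101 ⊢ 0[q0]000101 ⊢ 00[q0]00101 ⊢ 000[q0]0101 ⊢ 0000[q0]101 ⊢ 00001[q0]01 ⊢ 000010[q0]1 ⊢ 0000101[q0]□ ⊢ 000010[q1]1□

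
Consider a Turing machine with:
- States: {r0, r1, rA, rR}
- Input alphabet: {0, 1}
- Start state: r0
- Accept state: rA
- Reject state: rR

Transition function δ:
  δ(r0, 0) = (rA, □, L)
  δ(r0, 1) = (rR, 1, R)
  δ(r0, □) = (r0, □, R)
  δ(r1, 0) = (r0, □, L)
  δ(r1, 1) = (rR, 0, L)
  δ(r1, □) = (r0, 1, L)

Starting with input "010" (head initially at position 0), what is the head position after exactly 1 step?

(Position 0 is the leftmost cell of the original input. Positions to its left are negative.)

Execution trace (head position shown):
Step 0: [r0]010  (head at position 0)
Step 1: move left → [rA]□□10  (head at position -1)

After 1 step, the head is at position -1.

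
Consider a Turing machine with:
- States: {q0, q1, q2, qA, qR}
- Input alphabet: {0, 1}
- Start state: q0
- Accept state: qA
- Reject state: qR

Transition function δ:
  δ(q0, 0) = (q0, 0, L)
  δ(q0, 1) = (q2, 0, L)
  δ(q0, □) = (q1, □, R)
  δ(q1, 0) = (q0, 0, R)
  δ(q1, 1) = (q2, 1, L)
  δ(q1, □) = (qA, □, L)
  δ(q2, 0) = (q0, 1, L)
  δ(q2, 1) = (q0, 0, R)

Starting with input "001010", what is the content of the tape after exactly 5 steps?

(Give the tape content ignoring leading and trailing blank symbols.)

Execution trace:
Initial: [q0]001010
Step 1: δ(q0, 0) = (q0, 0, L) → [q0]□001010
Step 2: δ(q0, □) = (q1, □, R) → □[q1]001010
Step 3: δ(q1, 0) = (q0, 0, R) → □0[q0]01010
Step 4: δ(q0, 0) = (q0, 0, L) → □[q0]001010
Step 5: δ(q0, 0) = (q0, 0, L) → [q0]□001010

After 5 steps, the tape (ignoring leading/trailing blanks) is: 001010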